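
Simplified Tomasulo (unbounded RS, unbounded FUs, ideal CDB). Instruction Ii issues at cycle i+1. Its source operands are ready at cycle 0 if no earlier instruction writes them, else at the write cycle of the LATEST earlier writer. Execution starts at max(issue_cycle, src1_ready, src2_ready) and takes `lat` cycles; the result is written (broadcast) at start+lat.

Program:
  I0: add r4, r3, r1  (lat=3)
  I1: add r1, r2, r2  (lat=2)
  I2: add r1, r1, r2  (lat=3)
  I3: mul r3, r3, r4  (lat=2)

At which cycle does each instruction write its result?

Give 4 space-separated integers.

I0 add r4: issue@1 deps=(None,None) exec_start@1 write@4
I1 add r1: issue@2 deps=(None,None) exec_start@2 write@4
I2 add r1: issue@3 deps=(1,None) exec_start@4 write@7
I3 mul r3: issue@4 deps=(None,0) exec_start@4 write@6

Answer: 4 4 7 6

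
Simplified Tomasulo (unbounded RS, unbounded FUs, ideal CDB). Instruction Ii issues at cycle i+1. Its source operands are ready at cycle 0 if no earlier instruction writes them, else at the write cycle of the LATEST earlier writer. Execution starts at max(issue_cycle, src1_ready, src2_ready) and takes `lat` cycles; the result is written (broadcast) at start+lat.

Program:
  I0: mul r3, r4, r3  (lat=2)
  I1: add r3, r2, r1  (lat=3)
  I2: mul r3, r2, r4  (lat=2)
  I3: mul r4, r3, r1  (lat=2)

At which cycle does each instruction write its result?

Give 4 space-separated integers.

I0 mul r3: issue@1 deps=(None,None) exec_start@1 write@3
I1 add r3: issue@2 deps=(None,None) exec_start@2 write@5
I2 mul r3: issue@3 deps=(None,None) exec_start@3 write@5
I3 mul r4: issue@4 deps=(2,None) exec_start@5 write@7

Answer: 3 5 5 7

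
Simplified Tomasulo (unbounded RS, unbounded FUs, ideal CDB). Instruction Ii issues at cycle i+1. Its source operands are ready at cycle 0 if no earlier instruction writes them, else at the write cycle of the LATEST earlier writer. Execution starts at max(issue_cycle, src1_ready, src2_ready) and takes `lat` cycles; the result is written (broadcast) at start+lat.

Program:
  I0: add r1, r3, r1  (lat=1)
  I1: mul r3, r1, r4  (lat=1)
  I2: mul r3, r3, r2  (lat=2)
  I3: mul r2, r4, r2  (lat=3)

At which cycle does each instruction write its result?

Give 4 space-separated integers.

Answer: 2 3 5 7

Derivation:
I0 add r1: issue@1 deps=(None,None) exec_start@1 write@2
I1 mul r3: issue@2 deps=(0,None) exec_start@2 write@3
I2 mul r3: issue@3 deps=(1,None) exec_start@3 write@5
I3 mul r2: issue@4 deps=(None,None) exec_start@4 write@7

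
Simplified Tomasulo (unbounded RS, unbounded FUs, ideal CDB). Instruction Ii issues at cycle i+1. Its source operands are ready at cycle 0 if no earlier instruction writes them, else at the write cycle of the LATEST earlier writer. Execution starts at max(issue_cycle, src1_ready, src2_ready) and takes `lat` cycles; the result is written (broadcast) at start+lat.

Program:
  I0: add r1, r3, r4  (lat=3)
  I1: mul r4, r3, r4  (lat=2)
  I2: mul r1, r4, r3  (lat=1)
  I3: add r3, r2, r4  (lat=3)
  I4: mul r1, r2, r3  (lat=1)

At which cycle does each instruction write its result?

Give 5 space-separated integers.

Answer: 4 4 5 7 8

Derivation:
I0 add r1: issue@1 deps=(None,None) exec_start@1 write@4
I1 mul r4: issue@2 deps=(None,None) exec_start@2 write@4
I2 mul r1: issue@3 deps=(1,None) exec_start@4 write@5
I3 add r3: issue@4 deps=(None,1) exec_start@4 write@7
I4 mul r1: issue@5 deps=(None,3) exec_start@7 write@8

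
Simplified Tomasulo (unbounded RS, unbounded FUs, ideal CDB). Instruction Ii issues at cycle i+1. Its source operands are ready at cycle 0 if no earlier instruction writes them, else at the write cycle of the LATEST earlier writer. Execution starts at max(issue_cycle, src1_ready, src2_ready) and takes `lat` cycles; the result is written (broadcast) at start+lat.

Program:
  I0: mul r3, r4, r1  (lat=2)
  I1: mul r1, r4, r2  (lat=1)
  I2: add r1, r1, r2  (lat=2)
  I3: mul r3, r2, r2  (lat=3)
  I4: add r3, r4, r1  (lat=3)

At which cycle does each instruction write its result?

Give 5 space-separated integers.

Answer: 3 3 5 7 8

Derivation:
I0 mul r3: issue@1 deps=(None,None) exec_start@1 write@3
I1 mul r1: issue@2 deps=(None,None) exec_start@2 write@3
I2 add r1: issue@3 deps=(1,None) exec_start@3 write@5
I3 mul r3: issue@4 deps=(None,None) exec_start@4 write@7
I4 add r3: issue@5 deps=(None,2) exec_start@5 write@8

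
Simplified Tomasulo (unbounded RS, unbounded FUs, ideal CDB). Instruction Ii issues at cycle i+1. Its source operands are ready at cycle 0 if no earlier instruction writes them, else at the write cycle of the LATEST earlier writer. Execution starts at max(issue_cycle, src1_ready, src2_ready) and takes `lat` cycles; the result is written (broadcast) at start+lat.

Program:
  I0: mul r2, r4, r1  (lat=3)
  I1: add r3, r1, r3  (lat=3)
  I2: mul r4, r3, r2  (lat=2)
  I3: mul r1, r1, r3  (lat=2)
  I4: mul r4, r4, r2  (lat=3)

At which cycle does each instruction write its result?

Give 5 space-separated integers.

Answer: 4 5 7 7 10

Derivation:
I0 mul r2: issue@1 deps=(None,None) exec_start@1 write@4
I1 add r3: issue@2 deps=(None,None) exec_start@2 write@5
I2 mul r4: issue@3 deps=(1,0) exec_start@5 write@7
I3 mul r1: issue@4 deps=(None,1) exec_start@5 write@7
I4 mul r4: issue@5 deps=(2,0) exec_start@7 write@10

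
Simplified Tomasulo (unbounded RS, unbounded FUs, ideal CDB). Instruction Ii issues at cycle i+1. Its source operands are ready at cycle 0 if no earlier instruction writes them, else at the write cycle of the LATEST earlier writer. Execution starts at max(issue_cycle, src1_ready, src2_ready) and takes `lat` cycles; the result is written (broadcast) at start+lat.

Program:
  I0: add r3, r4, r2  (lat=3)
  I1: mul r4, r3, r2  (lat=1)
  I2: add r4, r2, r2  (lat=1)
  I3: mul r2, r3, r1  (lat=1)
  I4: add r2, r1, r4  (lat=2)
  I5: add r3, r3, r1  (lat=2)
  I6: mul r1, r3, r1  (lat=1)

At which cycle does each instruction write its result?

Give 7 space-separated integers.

I0 add r3: issue@1 deps=(None,None) exec_start@1 write@4
I1 mul r4: issue@2 deps=(0,None) exec_start@4 write@5
I2 add r4: issue@3 deps=(None,None) exec_start@3 write@4
I3 mul r2: issue@4 deps=(0,None) exec_start@4 write@5
I4 add r2: issue@5 deps=(None,2) exec_start@5 write@7
I5 add r3: issue@6 deps=(0,None) exec_start@6 write@8
I6 mul r1: issue@7 deps=(5,None) exec_start@8 write@9

Answer: 4 5 4 5 7 8 9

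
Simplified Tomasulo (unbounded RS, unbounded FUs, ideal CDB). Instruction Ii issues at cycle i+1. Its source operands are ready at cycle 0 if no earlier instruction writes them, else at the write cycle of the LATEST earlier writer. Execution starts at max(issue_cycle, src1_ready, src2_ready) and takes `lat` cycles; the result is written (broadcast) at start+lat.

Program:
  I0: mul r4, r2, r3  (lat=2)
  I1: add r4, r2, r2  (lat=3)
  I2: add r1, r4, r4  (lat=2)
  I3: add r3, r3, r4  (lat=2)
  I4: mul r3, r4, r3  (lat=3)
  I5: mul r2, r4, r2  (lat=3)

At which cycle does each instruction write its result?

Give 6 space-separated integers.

Answer: 3 5 7 7 10 9

Derivation:
I0 mul r4: issue@1 deps=(None,None) exec_start@1 write@3
I1 add r4: issue@2 deps=(None,None) exec_start@2 write@5
I2 add r1: issue@3 deps=(1,1) exec_start@5 write@7
I3 add r3: issue@4 deps=(None,1) exec_start@5 write@7
I4 mul r3: issue@5 deps=(1,3) exec_start@7 write@10
I5 mul r2: issue@6 deps=(1,None) exec_start@6 write@9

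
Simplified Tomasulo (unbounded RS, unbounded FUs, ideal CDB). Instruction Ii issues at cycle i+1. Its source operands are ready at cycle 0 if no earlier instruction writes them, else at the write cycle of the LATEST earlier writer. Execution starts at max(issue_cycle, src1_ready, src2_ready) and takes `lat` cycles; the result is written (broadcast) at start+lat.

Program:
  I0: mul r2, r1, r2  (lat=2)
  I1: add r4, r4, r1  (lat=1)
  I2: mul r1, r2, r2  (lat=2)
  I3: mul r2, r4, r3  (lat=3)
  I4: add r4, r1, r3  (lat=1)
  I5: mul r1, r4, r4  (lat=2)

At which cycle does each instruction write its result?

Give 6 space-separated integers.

I0 mul r2: issue@1 deps=(None,None) exec_start@1 write@3
I1 add r4: issue@2 deps=(None,None) exec_start@2 write@3
I2 mul r1: issue@3 deps=(0,0) exec_start@3 write@5
I3 mul r2: issue@4 deps=(1,None) exec_start@4 write@7
I4 add r4: issue@5 deps=(2,None) exec_start@5 write@6
I5 mul r1: issue@6 deps=(4,4) exec_start@6 write@8

Answer: 3 3 5 7 6 8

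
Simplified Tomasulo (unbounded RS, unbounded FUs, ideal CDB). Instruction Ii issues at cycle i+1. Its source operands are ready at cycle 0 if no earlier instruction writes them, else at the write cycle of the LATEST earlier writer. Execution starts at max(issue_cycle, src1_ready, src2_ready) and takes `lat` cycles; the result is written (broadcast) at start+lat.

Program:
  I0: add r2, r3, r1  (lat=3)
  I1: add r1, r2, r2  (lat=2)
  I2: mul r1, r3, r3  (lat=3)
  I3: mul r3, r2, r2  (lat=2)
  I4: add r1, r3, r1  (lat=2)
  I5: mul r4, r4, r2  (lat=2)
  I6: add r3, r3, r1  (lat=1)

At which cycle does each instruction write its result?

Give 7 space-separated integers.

I0 add r2: issue@1 deps=(None,None) exec_start@1 write@4
I1 add r1: issue@2 deps=(0,0) exec_start@4 write@6
I2 mul r1: issue@3 deps=(None,None) exec_start@3 write@6
I3 mul r3: issue@4 deps=(0,0) exec_start@4 write@6
I4 add r1: issue@5 deps=(3,2) exec_start@6 write@8
I5 mul r4: issue@6 deps=(None,0) exec_start@6 write@8
I6 add r3: issue@7 deps=(3,4) exec_start@8 write@9

Answer: 4 6 6 6 8 8 9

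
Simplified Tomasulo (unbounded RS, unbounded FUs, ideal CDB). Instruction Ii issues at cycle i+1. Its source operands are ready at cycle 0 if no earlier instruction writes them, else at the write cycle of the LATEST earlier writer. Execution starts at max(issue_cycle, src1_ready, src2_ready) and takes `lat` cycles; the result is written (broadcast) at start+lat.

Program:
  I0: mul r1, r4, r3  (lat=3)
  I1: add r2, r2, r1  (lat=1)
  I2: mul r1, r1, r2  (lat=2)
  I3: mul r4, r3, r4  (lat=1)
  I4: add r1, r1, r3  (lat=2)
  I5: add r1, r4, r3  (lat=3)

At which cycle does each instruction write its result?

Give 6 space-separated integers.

I0 mul r1: issue@1 deps=(None,None) exec_start@1 write@4
I1 add r2: issue@2 deps=(None,0) exec_start@4 write@5
I2 mul r1: issue@3 deps=(0,1) exec_start@5 write@7
I3 mul r4: issue@4 deps=(None,None) exec_start@4 write@5
I4 add r1: issue@5 deps=(2,None) exec_start@7 write@9
I5 add r1: issue@6 deps=(3,None) exec_start@6 write@9

Answer: 4 5 7 5 9 9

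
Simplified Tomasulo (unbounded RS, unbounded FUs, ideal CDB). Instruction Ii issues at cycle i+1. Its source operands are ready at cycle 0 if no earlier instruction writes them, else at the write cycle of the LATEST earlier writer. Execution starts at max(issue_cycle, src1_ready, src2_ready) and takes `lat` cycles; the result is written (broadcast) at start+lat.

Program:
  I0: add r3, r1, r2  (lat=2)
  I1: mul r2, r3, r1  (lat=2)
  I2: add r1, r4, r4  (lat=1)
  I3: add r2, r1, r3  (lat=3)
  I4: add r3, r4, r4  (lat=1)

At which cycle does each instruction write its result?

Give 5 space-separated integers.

Answer: 3 5 4 7 6

Derivation:
I0 add r3: issue@1 deps=(None,None) exec_start@1 write@3
I1 mul r2: issue@2 deps=(0,None) exec_start@3 write@5
I2 add r1: issue@3 deps=(None,None) exec_start@3 write@4
I3 add r2: issue@4 deps=(2,0) exec_start@4 write@7
I4 add r3: issue@5 deps=(None,None) exec_start@5 write@6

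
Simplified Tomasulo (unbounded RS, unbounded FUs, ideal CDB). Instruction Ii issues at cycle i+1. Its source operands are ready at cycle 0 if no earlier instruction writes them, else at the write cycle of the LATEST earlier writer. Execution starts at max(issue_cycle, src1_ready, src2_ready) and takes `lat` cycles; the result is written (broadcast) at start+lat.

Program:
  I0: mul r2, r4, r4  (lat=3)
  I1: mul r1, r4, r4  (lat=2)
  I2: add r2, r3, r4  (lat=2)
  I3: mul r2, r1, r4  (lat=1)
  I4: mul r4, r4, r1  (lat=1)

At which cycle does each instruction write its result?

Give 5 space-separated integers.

I0 mul r2: issue@1 deps=(None,None) exec_start@1 write@4
I1 mul r1: issue@2 deps=(None,None) exec_start@2 write@4
I2 add r2: issue@3 deps=(None,None) exec_start@3 write@5
I3 mul r2: issue@4 deps=(1,None) exec_start@4 write@5
I4 mul r4: issue@5 deps=(None,1) exec_start@5 write@6

Answer: 4 4 5 5 6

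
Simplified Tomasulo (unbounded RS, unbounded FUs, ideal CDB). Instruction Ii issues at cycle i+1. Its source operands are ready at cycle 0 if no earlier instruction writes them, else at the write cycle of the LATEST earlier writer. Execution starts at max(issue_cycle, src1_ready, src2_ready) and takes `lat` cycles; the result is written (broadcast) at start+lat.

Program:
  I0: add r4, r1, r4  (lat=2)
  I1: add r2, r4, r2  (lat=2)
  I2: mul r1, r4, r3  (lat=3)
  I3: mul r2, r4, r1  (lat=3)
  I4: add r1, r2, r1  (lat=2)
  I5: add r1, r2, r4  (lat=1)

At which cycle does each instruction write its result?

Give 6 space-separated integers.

Answer: 3 5 6 9 11 10

Derivation:
I0 add r4: issue@1 deps=(None,None) exec_start@1 write@3
I1 add r2: issue@2 deps=(0,None) exec_start@3 write@5
I2 mul r1: issue@3 deps=(0,None) exec_start@3 write@6
I3 mul r2: issue@4 deps=(0,2) exec_start@6 write@9
I4 add r1: issue@5 deps=(3,2) exec_start@9 write@11
I5 add r1: issue@6 deps=(3,0) exec_start@9 write@10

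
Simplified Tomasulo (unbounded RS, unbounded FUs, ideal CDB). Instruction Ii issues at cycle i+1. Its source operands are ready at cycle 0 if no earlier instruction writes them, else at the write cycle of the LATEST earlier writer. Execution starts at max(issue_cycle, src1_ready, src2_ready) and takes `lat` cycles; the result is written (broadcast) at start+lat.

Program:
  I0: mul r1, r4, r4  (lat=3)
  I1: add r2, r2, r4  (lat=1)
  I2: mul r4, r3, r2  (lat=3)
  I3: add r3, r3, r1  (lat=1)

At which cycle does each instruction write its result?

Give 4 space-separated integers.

I0 mul r1: issue@1 deps=(None,None) exec_start@1 write@4
I1 add r2: issue@2 deps=(None,None) exec_start@2 write@3
I2 mul r4: issue@3 deps=(None,1) exec_start@3 write@6
I3 add r3: issue@4 deps=(None,0) exec_start@4 write@5

Answer: 4 3 6 5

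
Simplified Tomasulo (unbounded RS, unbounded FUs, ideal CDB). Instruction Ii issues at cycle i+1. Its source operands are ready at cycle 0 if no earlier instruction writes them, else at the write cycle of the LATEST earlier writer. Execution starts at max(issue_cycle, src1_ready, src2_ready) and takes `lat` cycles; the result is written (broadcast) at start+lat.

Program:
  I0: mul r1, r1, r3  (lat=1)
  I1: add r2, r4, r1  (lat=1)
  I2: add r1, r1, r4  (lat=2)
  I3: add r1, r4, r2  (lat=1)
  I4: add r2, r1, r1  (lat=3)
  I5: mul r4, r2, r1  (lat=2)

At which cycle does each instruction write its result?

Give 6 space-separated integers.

Answer: 2 3 5 5 8 10

Derivation:
I0 mul r1: issue@1 deps=(None,None) exec_start@1 write@2
I1 add r2: issue@2 deps=(None,0) exec_start@2 write@3
I2 add r1: issue@3 deps=(0,None) exec_start@3 write@5
I3 add r1: issue@4 deps=(None,1) exec_start@4 write@5
I4 add r2: issue@5 deps=(3,3) exec_start@5 write@8
I5 mul r4: issue@6 deps=(4,3) exec_start@8 write@10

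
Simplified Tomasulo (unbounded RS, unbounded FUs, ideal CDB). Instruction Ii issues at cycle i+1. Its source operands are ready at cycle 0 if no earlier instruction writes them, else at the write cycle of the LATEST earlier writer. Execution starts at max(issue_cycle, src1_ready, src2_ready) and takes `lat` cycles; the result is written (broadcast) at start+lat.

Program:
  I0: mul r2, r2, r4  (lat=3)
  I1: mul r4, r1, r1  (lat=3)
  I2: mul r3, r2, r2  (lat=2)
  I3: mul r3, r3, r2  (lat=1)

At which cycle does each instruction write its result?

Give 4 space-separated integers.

Answer: 4 5 6 7

Derivation:
I0 mul r2: issue@1 deps=(None,None) exec_start@1 write@4
I1 mul r4: issue@2 deps=(None,None) exec_start@2 write@5
I2 mul r3: issue@3 deps=(0,0) exec_start@4 write@6
I3 mul r3: issue@4 deps=(2,0) exec_start@6 write@7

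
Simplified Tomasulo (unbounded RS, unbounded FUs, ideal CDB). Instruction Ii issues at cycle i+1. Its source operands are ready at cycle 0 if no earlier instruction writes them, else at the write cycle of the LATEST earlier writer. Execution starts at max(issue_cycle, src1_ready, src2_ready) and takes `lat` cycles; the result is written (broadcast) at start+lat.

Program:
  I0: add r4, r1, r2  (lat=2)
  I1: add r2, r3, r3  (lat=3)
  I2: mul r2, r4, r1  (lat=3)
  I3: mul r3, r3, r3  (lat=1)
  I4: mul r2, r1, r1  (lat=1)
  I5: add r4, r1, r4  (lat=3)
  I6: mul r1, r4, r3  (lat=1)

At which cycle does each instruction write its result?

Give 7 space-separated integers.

Answer: 3 5 6 5 6 9 10

Derivation:
I0 add r4: issue@1 deps=(None,None) exec_start@1 write@3
I1 add r2: issue@2 deps=(None,None) exec_start@2 write@5
I2 mul r2: issue@3 deps=(0,None) exec_start@3 write@6
I3 mul r3: issue@4 deps=(None,None) exec_start@4 write@5
I4 mul r2: issue@5 deps=(None,None) exec_start@5 write@6
I5 add r4: issue@6 deps=(None,0) exec_start@6 write@9
I6 mul r1: issue@7 deps=(5,3) exec_start@9 write@10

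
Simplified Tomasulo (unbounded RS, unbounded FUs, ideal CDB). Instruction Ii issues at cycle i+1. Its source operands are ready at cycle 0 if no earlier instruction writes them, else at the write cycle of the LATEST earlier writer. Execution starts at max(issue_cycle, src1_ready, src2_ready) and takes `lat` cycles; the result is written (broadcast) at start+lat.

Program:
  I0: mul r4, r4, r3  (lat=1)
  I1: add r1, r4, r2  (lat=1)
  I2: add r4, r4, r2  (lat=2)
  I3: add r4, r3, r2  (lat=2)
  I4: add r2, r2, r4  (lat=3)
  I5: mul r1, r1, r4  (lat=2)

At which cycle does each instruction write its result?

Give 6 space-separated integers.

Answer: 2 3 5 6 9 8

Derivation:
I0 mul r4: issue@1 deps=(None,None) exec_start@1 write@2
I1 add r1: issue@2 deps=(0,None) exec_start@2 write@3
I2 add r4: issue@3 deps=(0,None) exec_start@3 write@5
I3 add r4: issue@4 deps=(None,None) exec_start@4 write@6
I4 add r2: issue@5 deps=(None,3) exec_start@6 write@9
I5 mul r1: issue@6 deps=(1,3) exec_start@6 write@8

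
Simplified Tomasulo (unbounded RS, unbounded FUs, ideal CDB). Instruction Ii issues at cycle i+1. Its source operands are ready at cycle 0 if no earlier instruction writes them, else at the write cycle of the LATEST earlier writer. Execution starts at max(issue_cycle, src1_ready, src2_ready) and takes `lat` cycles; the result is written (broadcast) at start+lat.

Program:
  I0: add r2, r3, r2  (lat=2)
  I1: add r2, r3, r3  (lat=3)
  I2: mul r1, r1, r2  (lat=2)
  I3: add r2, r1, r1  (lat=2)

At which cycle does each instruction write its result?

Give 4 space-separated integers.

Answer: 3 5 7 9

Derivation:
I0 add r2: issue@1 deps=(None,None) exec_start@1 write@3
I1 add r2: issue@2 deps=(None,None) exec_start@2 write@5
I2 mul r1: issue@3 deps=(None,1) exec_start@5 write@7
I3 add r2: issue@4 deps=(2,2) exec_start@7 write@9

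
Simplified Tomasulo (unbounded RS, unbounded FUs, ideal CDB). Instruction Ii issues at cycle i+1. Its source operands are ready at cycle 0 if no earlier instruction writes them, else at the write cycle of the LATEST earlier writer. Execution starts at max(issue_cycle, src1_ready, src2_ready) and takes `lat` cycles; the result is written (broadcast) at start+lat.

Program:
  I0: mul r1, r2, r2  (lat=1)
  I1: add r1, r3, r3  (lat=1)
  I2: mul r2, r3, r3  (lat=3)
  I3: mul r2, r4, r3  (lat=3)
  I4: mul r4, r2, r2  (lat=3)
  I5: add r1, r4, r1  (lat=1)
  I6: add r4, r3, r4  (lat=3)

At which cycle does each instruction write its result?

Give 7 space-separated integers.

I0 mul r1: issue@1 deps=(None,None) exec_start@1 write@2
I1 add r1: issue@2 deps=(None,None) exec_start@2 write@3
I2 mul r2: issue@3 deps=(None,None) exec_start@3 write@6
I3 mul r2: issue@4 deps=(None,None) exec_start@4 write@7
I4 mul r4: issue@5 deps=(3,3) exec_start@7 write@10
I5 add r1: issue@6 deps=(4,1) exec_start@10 write@11
I6 add r4: issue@7 deps=(None,4) exec_start@10 write@13

Answer: 2 3 6 7 10 11 13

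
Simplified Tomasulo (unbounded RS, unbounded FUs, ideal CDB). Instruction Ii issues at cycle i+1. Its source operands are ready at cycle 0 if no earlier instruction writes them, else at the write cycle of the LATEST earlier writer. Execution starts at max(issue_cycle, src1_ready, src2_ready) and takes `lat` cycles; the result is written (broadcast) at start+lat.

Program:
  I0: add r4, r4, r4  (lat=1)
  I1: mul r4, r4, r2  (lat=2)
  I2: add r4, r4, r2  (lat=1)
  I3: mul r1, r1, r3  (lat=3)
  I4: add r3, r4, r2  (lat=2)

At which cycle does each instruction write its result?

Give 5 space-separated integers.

Answer: 2 4 5 7 7

Derivation:
I0 add r4: issue@1 deps=(None,None) exec_start@1 write@2
I1 mul r4: issue@2 deps=(0,None) exec_start@2 write@4
I2 add r4: issue@3 deps=(1,None) exec_start@4 write@5
I3 mul r1: issue@4 deps=(None,None) exec_start@4 write@7
I4 add r3: issue@5 deps=(2,None) exec_start@5 write@7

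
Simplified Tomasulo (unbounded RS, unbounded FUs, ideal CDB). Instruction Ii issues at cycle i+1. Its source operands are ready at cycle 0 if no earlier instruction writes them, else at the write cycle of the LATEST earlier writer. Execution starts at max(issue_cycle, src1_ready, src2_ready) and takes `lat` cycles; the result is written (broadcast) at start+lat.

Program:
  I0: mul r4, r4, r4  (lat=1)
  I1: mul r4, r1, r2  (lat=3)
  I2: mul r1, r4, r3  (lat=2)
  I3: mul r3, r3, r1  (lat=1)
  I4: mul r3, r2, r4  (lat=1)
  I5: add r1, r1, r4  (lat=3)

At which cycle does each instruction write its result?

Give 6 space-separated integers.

Answer: 2 5 7 8 6 10

Derivation:
I0 mul r4: issue@1 deps=(None,None) exec_start@1 write@2
I1 mul r4: issue@2 deps=(None,None) exec_start@2 write@5
I2 mul r1: issue@3 deps=(1,None) exec_start@5 write@7
I3 mul r3: issue@4 deps=(None,2) exec_start@7 write@8
I4 mul r3: issue@5 deps=(None,1) exec_start@5 write@6
I5 add r1: issue@6 deps=(2,1) exec_start@7 write@10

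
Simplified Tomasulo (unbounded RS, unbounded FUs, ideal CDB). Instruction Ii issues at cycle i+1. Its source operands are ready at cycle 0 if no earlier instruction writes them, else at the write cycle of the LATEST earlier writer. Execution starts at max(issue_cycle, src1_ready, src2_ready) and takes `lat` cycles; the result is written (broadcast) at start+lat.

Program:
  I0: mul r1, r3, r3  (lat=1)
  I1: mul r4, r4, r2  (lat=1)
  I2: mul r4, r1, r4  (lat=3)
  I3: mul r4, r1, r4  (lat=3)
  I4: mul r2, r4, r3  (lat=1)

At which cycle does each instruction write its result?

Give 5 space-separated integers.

Answer: 2 3 6 9 10

Derivation:
I0 mul r1: issue@1 deps=(None,None) exec_start@1 write@2
I1 mul r4: issue@2 deps=(None,None) exec_start@2 write@3
I2 mul r4: issue@3 deps=(0,1) exec_start@3 write@6
I3 mul r4: issue@4 deps=(0,2) exec_start@6 write@9
I4 mul r2: issue@5 deps=(3,None) exec_start@9 write@10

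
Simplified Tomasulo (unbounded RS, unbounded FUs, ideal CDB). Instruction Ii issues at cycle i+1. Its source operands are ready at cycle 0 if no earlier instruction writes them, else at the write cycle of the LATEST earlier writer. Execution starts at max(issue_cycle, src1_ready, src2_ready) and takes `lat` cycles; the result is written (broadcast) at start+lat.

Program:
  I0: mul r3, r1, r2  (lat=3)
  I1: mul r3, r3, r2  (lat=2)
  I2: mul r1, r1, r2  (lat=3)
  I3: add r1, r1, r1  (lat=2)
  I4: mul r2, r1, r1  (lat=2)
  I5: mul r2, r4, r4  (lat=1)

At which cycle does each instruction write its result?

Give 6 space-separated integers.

Answer: 4 6 6 8 10 7

Derivation:
I0 mul r3: issue@1 deps=(None,None) exec_start@1 write@4
I1 mul r3: issue@2 deps=(0,None) exec_start@4 write@6
I2 mul r1: issue@3 deps=(None,None) exec_start@3 write@6
I3 add r1: issue@4 deps=(2,2) exec_start@6 write@8
I4 mul r2: issue@5 deps=(3,3) exec_start@8 write@10
I5 mul r2: issue@6 deps=(None,None) exec_start@6 write@7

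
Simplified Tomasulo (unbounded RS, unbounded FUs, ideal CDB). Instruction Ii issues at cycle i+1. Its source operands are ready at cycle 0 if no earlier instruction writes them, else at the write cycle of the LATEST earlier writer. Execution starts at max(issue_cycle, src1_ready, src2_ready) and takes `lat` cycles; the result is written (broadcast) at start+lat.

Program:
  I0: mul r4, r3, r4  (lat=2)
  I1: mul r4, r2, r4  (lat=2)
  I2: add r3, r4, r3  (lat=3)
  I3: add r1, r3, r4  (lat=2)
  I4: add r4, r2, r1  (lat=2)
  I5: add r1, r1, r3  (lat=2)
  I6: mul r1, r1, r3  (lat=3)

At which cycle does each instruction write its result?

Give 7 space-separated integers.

Answer: 3 5 8 10 12 12 15

Derivation:
I0 mul r4: issue@1 deps=(None,None) exec_start@1 write@3
I1 mul r4: issue@2 deps=(None,0) exec_start@3 write@5
I2 add r3: issue@3 deps=(1,None) exec_start@5 write@8
I3 add r1: issue@4 deps=(2,1) exec_start@8 write@10
I4 add r4: issue@5 deps=(None,3) exec_start@10 write@12
I5 add r1: issue@6 deps=(3,2) exec_start@10 write@12
I6 mul r1: issue@7 deps=(5,2) exec_start@12 write@15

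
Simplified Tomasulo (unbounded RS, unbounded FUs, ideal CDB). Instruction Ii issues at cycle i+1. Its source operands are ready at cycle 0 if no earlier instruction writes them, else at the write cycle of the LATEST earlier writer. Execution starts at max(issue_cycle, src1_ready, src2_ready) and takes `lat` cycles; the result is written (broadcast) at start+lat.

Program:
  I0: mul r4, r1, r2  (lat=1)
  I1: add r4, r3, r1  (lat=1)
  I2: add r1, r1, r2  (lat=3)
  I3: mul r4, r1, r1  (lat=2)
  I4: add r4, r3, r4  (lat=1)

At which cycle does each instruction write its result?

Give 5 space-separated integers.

I0 mul r4: issue@1 deps=(None,None) exec_start@1 write@2
I1 add r4: issue@2 deps=(None,None) exec_start@2 write@3
I2 add r1: issue@3 deps=(None,None) exec_start@3 write@6
I3 mul r4: issue@4 deps=(2,2) exec_start@6 write@8
I4 add r4: issue@5 deps=(None,3) exec_start@8 write@9

Answer: 2 3 6 8 9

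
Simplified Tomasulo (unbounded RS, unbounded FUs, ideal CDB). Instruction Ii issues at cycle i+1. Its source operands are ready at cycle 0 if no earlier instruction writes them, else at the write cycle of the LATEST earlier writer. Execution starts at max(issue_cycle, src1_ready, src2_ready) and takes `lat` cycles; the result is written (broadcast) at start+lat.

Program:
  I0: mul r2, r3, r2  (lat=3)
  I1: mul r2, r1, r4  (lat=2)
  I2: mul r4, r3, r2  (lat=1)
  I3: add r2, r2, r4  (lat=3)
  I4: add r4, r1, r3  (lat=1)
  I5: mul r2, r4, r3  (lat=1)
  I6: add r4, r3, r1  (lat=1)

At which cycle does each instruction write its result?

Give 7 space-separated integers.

I0 mul r2: issue@1 deps=(None,None) exec_start@1 write@4
I1 mul r2: issue@2 deps=(None,None) exec_start@2 write@4
I2 mul r4: issue@3 deps=(None,1) exec_start@4 write@5
I3 add r2: issue@4 deps=(1,2) exec_start@5 write@8
I4 add r4: issue@5 deps=(None,None) exec_start@5 write@6
I5 mul r2: issue@6 deps=(4,None) exec_start@6 write@7
I6 add r4: issue@7 deps=(None,None) exec_start@7 write@8

Answer: 4 4 5 8 6 7 8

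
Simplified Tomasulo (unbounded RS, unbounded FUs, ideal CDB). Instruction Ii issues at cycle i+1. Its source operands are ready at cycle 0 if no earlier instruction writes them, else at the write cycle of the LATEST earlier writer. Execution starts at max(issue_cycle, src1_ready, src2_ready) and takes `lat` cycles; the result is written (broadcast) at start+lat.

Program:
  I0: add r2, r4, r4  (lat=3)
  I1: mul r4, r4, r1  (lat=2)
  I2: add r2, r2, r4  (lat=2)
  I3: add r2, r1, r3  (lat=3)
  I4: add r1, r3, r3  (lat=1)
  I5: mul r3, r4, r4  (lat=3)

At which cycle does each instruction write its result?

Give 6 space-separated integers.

Answer: 4 4 6 7 6 9

Derivation:
I0 add r2: issue@1 deps=(None,None) exec_start@1 write@4
I1 mul r4: issue@2 deps=(None,None) exec_start@2 write@4
I2 add r2: issue@3 deps=(0,1) exec_start@4 write@6
I3 add r2: issue@4 deps=(None,None) exec_start@4 write@7
I4 add r1: issue@5 deps=(None,None) exec_start@5 write@6
I5 mul r3: issue@6 deps=(1,1) exec_start@6 write@9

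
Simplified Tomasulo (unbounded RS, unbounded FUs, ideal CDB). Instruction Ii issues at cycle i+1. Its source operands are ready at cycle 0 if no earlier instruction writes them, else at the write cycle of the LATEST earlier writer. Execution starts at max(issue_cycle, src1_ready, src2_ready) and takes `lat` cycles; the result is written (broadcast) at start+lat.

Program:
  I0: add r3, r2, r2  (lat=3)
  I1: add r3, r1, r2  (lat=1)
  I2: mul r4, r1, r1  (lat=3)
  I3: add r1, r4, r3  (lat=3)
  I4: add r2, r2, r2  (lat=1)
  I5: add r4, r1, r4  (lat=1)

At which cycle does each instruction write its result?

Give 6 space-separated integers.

I0 add r3: issue@1 deps=(None,None) exec_start@1 write@4
I1 add r3: issue@2 deps=(None,None) exec_start@2 write@3
I2 mul r4: issue@3 deps=(None,None) exec_start@3 write@6
I3 add r1: issue@4 deps=(2,1) exec_start@6 write@9
I4 add r2: issue@5 deps=(None,None) exec_start@5 write@6
I5 add r4: issue@6 deps=(3,2) exec_start@9 write@10

Answer: 4 3 6 9 6 10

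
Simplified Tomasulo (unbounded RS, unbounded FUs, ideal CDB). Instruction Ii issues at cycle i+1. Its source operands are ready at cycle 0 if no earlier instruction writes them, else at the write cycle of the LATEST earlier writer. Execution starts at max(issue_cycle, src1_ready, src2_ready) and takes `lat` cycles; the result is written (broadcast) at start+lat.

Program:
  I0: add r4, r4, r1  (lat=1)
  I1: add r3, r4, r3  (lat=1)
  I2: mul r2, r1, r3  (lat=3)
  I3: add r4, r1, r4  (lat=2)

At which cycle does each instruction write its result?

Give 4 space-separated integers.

I0 add r4: issue@1 deps=(None,None) exec_start@1 write@2
I1 add r3: issue@2 deps=(0,None) exec_start@2 write@3
I2 mul r2: issue@3 deps=(None,1) exec_start@3 write@6
I3 add r4: issue@4 deps=(None,0) exec_start@4 write@6

Answer: 2 3 6 6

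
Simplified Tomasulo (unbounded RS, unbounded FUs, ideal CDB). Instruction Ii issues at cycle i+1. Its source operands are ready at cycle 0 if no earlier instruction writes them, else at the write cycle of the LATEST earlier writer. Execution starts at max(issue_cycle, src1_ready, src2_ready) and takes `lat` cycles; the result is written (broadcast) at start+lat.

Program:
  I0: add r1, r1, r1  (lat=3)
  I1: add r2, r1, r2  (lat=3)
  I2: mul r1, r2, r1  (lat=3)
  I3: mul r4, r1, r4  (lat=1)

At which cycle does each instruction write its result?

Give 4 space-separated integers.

I0 add r1: issue@1 deps=(None,None) exec_start@1 write@4
I1 add r2: issue@2 deps=(0,None) exec_start@4 write@7
I2 mul r1: issue@3 deps=(1,0) exec_start@7 write@10
I3 mul r4: issue@4 deps=(2,None) exec_start@10 write@11

Answer: 4 7 10 11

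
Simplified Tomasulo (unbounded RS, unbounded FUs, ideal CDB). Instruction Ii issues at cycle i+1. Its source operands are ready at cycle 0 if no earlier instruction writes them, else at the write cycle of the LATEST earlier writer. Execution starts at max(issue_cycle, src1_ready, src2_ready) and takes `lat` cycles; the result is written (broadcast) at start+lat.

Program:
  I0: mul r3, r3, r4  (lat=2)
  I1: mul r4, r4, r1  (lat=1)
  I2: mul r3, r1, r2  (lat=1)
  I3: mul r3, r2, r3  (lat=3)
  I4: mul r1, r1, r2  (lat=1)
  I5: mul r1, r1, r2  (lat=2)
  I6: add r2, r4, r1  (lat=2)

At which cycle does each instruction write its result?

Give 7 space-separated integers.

I0 mul r3: issue@1 deps=(None,None) exec_start@1 write@3
I1 mul r4: issue@2 deps=(None,None) exec_start@2 write@3
I2 mul r3: issue@3 deps=(None,None) exec_start@3 write@4
I3 mul r3: issue@4 deps=(None,2) exec_start@4 write@7
I4 mul r1: issue@5 deps=(None,None) exec_start@5 write@6
I5 mul r1: issue@6 deps=(4,None) exec_start@6 write@8
I6 add r2: issue@7 deps=(1,5) exec_start@8 write@10

Answer: 3 3 4 7 6 8 10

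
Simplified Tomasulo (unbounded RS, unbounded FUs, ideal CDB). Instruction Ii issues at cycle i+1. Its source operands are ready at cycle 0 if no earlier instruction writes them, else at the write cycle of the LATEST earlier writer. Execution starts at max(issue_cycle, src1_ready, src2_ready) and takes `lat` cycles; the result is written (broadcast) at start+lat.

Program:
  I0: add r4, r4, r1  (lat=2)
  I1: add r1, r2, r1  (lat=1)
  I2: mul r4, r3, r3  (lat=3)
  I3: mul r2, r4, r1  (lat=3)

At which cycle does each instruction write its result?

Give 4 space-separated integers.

Answer: 3 3 6 9

Derivation:
I0 add r4: issue@1 deps=(None,None) exec_start@1 write@3
I1 add r1: issue@2 deps=(None,None) exec_start@2 write@3
I2 mul r4: issue@3 deps=(None,None) exec_start@3 write@6
I3 mul r2: issue@4 deps=(2,1) exec_start@6 write@9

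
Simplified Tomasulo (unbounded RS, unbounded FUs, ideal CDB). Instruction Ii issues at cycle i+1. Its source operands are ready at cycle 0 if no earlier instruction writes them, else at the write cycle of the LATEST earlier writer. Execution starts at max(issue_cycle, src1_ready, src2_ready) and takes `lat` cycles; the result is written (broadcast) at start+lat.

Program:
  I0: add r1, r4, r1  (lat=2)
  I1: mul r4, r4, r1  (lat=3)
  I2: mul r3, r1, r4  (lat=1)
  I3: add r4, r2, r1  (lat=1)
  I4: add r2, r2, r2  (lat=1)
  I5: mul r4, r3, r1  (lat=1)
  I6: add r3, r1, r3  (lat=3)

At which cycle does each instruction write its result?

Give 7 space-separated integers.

Answer: 3 6 7 5 6 8 10

Derivation:
I0 add r1: issue@1 deps=(None,None) exec_start@1 write@3
I1 mul r4: issue@2 deps=(None,0) exec_start@3 write@6
I2 mul r3: issue@3 deps=(0,1) exec_start@6 write@7
I3 add r4: issue@4 deps=(None,0) exec_start@4 write@5
I4 add r2: issue@5 deps=(None,None) exec_start@5 write@6
I5 mul r4: issue@6 deps=(2,0) exec_start@7 write@8
I6 add r3: issue@7 deps=(0,2) exec_start@7 write@10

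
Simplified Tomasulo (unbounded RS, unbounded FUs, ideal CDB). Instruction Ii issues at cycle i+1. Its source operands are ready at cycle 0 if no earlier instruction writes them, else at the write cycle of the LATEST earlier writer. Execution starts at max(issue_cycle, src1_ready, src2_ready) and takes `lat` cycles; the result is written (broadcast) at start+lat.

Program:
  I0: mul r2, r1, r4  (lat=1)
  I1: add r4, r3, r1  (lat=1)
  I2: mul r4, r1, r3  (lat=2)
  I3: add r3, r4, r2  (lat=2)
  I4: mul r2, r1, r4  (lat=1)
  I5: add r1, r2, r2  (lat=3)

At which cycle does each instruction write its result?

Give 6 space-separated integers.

Answer: 2 3 5 7 6 9

Derivation:
I0 mul r2: issue@1 deps=(None,None) exec_start@1 write@2
I1 add r4: issue@2 deps=(None,None) exec_start@2 write@3
I2 mul r4: issue@3 deps=(None,None) exec_start@3 write@5
I3 add r3: issue@4 deps=(2,0) exec_start@5 write@7
I4 mul r2: issue@5 deps=(None,2) exec_start@5 write@6
I5 add r1: issue@6 deps=(4,4) exec_start@6 write@9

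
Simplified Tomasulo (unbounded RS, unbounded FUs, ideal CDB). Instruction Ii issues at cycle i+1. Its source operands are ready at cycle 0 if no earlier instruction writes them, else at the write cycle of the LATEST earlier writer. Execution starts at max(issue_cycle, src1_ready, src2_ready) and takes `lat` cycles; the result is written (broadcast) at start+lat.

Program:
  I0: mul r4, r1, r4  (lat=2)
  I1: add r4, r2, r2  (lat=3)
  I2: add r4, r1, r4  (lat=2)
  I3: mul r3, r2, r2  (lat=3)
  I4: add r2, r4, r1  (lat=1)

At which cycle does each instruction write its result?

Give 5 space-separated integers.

I0 mul r4: issue@1 deps=(None,None) exec_start@1 write@3
I1 add r4: issue@2 deps=(None,None) exec_start@2 write@5
I2 add r4: issue@3 deps=(None,1) exec_start@5 write@7
I3 mul r3: issue@4 deps=(None,None) exec_start@4 write@7
I4 add r2: issue@5 deps=(2,None) exec_start@7 write@8

Answer: 3 5 7 7 8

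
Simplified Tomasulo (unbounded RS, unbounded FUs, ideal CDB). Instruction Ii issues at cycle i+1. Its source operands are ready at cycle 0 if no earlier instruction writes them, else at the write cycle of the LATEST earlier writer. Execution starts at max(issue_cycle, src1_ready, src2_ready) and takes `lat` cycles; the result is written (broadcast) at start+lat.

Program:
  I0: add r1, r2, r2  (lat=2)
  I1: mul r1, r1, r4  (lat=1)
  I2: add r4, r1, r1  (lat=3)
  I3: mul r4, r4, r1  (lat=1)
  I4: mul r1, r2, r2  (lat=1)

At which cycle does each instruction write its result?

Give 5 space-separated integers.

I0 add r1: issue@1 deps=(None,None) exec_start@1 write@3
I1 mul r1: issue@2 deps=(0,None) exec_start@3 write@4
I2 add r4: issue@3 deps=(1,1) exec_start@4 write@7
I3 mul r4: issue@4 deps=(2,1) exec_start@7 write@8
I4 mul r1: issue@5 deps=(None,None) exec_start@5 write@6

Answer: 3 4 7 8 6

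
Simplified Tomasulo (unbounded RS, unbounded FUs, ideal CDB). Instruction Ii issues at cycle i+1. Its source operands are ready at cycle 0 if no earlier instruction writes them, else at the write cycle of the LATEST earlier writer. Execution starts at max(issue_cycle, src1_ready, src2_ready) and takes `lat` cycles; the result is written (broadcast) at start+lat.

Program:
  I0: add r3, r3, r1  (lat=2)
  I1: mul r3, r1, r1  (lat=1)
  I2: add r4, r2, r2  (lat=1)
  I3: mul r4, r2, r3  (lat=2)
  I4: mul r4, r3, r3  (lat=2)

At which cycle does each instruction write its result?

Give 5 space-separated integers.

I0 add r3: issue@1 deps=(None,None) exec_start@1 write@3
I1 mul r3: issue@2 deps=(None,None) exec_start@2 write@3
I2 add r4: issue@3 deps=(None,None) exec_start@3 write@4
I3 mul r4: issue@4 deps=(None,1) exec_start@4 write@6
I4 mul r4: issue@5 deps=(1,1) exec_start@5 write@7

Answer: 3 3 4 6 7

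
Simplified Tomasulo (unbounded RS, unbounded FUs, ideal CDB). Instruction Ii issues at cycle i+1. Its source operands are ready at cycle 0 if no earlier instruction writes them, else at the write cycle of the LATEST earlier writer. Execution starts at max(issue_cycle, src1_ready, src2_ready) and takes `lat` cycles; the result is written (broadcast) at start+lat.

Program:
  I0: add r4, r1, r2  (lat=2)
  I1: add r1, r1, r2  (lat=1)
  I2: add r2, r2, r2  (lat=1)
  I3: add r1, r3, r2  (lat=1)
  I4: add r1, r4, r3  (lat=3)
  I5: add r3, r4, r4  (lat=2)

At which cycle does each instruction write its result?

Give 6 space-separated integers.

Answer: 3 3 4 5 8 8

Derivation:
I0 add r4: issue@1 deps=(None,None) exec_start@1 write@3
I1 add r1: issue@2 deps=(None,None) exec_start@2 write@3
I2 add r2: issue@3 deps=(None,None) exec_start@3 write@4
I3 add r1: issue@4 deps=(None,2) exec_start@4 write@5
I4 add r1: issue@5 deps=(0,None) exec_start@5 write@8
I5 add r3: issue@6 deps=(0,0) exec_start@6 write@8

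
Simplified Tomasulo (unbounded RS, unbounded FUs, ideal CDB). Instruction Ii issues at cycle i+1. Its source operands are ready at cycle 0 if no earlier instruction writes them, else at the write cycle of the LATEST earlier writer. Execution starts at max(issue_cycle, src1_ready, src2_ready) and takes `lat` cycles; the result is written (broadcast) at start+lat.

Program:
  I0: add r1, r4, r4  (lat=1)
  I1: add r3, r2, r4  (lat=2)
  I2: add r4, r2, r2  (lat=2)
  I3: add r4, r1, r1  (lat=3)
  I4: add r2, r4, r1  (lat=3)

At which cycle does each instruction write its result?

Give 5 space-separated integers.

Answer: 2 4 5 7 10

Derivation:
I0 add r1: issue@1 deps=(None,None) exec_start@1 write@2
I1 add r3: issue@2 deps=(None,None) exec_start@2 write@4
I2 add r4: issue@3 deps=(None,None) exec_start@3 write@5
I3 add r4: issue@4 deps=(0,0) exec_start@4 write@7
I4 add r2: issue@5 deps=(3,0) exec_start@7 write@10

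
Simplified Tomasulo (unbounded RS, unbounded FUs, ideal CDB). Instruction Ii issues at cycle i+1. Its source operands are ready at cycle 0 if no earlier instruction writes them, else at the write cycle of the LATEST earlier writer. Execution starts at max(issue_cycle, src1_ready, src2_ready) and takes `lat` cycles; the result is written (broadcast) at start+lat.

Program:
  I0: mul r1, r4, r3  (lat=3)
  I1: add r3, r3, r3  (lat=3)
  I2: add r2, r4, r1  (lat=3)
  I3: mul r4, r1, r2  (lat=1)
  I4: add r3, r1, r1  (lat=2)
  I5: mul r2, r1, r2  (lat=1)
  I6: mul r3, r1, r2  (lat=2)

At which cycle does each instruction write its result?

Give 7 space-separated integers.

I0 mul r1: issue@1 deps=(None,None) exec_start@1 write@4
I1 add r3: issue@2 deps=(None,None) exec_start@2 write@5
I2 add r2: issue@3 deps=(None,0) exec_start@4 write@7
I3 mul r4: issue@4 deps=(0,2) exec_start@7 write@8
I4 add r3: issue@5 deps=(0,0) exec_start@5 write@7
I5 mul r2: issue@6 deps=(0,2) exec_start@7 write@8
I6 mul r3: issue@7 deps=(0,5) exec_start@8 write@10

Answer: 4 5 7 8 7 8 10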